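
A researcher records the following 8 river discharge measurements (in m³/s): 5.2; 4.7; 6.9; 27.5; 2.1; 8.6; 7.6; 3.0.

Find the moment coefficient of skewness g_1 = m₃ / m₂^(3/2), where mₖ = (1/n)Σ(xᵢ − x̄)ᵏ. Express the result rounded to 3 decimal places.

1.934

x̄ = (5.2 + 4.7 + 6.9 + 27.5 + 2.1 + 8.6 + 7.6 + 3.0) / 8 = 8.2000
deviations (xᵢ − x̄): -3.0000, -3.5000, -1.3000, 19.3000, -6.1000, 0.4000, -0.6000, -5.2000
Σ(xᵢ − x̄)² = 460.2000 ⇒ m₂ = 460.2000/8 = 57.52500
Σ(xᵢ − x̄)³ = 6749.2440 ⇒ m₃ = 6749.2440/8 = 843.65550
m₂^(3/2) = 57.52500^(1.5) = 436.29973
g_1 = m₃ / m₂^(3/2) = 843.65550 / 436.29973 ≈ 1.934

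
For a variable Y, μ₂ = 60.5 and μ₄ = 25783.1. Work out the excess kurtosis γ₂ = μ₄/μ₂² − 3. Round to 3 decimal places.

μ₂² = 60.5² = 3660.25000
μ₄/μ₂² = 25783.1 / 3660.25000 = 7.04408
γ₂ = 7.04408 − 3 ≈ 4.044

4.044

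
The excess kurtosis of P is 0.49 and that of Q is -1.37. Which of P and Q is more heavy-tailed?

Higher excess kurtosis ⇒ heavier tails relative to the normal distribution.
0.49 vs -1.37: the larger is 0.49, so P has heavier tails. (P is leptokurtic — heavier-than-normal tails; the other is platykurtic.)

P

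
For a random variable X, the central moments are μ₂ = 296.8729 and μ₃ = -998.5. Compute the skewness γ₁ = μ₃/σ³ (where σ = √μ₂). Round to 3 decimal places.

-0.195

σ = √μ₂ = √296.8729 = 17.23000
σ³ = μ₂^(3/2) = 5115.12007
γ₁ = μ₃/σ³ = -998.5 / 5115.12007 ≈ -0.195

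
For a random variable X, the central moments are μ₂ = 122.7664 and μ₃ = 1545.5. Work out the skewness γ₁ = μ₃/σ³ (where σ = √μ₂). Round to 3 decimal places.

σ = √μ₂ = √122.7664 = 11.08000
σ³ = μ₂^(3/2) = 1360.25171
γ₁ = μ₃/σ³ = 1545.5 / 1360.25171 ≈ 1.136

1.136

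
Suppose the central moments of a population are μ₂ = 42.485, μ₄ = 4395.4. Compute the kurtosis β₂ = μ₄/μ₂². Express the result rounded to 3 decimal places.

μ₂² = 42.485² = 1804.97523
μ₄/μ₂² = 4395.4 / 1804.97523 = 2.43516
β₂ ≈ 2.435

2.435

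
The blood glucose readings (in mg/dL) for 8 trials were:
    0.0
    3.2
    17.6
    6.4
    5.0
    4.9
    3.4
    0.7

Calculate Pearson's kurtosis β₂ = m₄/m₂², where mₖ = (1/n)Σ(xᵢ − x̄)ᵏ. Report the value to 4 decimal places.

x̄ = 5.1500
Σ(xᵢ − x̄)² = 209.8400 ⇒ m₂ = 26.23000
Σ(xᵢ − x̄)⁴ = 25147.6408 ⇒ m₄ = 3143.45509
m₂² = 688.01290
β₂ = m₄/m₂² = 3143.45509 / 688.01290 ≈ 4.5689

4.5689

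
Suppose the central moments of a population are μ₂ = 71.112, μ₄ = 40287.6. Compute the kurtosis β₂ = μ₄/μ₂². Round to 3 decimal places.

7.967

μ₂² = 71.112² = 5056.91654
μ₄/μ₂² = 40287.6 / 5056.91654 = 7.96683
β₂ ≈ 7.967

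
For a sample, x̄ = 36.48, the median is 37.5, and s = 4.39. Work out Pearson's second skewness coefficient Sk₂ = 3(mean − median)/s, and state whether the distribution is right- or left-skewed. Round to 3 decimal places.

-0.697, left-skewed

Sk₂ = 3(36.48 − 37.5) / 4.39 = 3 × -1.0200 / 4.39
    = -3.0600 / 4.39 ≈ -0.697
Sk₂ < 0 ⇒ mean < median ⇒ left-skewed (negative skew).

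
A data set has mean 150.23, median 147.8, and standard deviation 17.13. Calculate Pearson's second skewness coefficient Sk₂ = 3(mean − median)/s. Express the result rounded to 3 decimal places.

0.426

Sk₂ = 3(150.23 − 147.8) / 17.13 = 3 × 2.4300 / 17.13
    = 7.2900 / 17.13 ≈ 0.426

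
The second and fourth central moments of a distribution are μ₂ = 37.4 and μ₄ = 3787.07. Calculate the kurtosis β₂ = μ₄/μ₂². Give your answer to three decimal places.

μ₂² = 37.4² = 1398.76000
μ₄/μ₂² = 3787.07 / 1398.76000 = 2.70745
β₂ ≈ 2.707

2.707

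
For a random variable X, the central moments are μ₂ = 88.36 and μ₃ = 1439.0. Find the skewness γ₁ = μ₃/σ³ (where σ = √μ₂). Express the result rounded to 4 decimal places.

1.7325

σ = √μ₂ = √88.36 = 9.40000
σ³ = μ₂^(3/2) = 830.58400
γ₁ = μ₃/σ³ = 1439.0 / 830.58400 ≈ 1.7325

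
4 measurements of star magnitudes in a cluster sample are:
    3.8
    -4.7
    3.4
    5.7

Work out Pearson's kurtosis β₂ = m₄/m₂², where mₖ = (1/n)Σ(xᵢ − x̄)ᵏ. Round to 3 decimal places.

2.229

x̄ = 2.0500
Σ(xᵢ − x̄)² = 63.7700 ⇒ m₂ = 15.94250
Σ(xᵢ − x̄)⁴ = 2266.1308 ⇒ m₄ = 566.53271
m₂² = 254.16331
β₂ = m₄/m₂² = 566.53271 / 254.16331 ≈ 2.229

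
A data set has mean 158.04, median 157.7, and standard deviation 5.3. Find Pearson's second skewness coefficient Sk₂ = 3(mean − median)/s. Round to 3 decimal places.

0.192

Sk₂ = 3(158.04 − 157.7) / 5.3 = 3 × 0.3400 / 5.3
    = 1.0200 / 5.3 ≈ 0.192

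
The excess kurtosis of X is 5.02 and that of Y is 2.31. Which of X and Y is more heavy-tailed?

X

Higher excess kurtosis ⇒ heavier tails relative to the normal distribution.
5.02 vs 2.31: the larger is 5.02, so X has heavier tails.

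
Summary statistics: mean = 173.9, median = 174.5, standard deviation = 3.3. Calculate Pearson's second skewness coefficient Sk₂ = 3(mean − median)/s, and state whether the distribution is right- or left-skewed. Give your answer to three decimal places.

-0.545, left-skewed

Sk₂ = 3(173.9 − 174.5) / 3.3 = 3 × -0.6000 / 3.3
    = -1.8000 / 3.3 ≈ -0.545
Sk₂ < 0 ⇒ mean < median ⇒ left-skewed (negative skew).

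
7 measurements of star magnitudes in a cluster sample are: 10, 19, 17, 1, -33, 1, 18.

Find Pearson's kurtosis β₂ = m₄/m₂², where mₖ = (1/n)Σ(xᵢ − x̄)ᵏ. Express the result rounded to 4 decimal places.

x̄ = 4.7143
Σ(xᵢ − x̄)² = 2009.4286 ⇒ m₂ = 287.06122
Σ(xᵢ − x̄)⁴ = 2119877.7784 ⇒ m₄ = 302839.68263
m₂² = 82404.14661
β₂ = m₄/m₂² = 302839.68263 / 82404.14661 ≈ 3.6751

3.6751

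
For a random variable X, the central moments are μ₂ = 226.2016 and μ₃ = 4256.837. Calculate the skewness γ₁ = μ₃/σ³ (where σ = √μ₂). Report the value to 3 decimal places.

σ = √μ₂ = √226.2016 = 15.04000
σ³ = μ₂^(3/2) = 3402.07206
γ₁ = μ₃/σ³ = 4256.837 / 3402.07206 ≈ 1.251

1.251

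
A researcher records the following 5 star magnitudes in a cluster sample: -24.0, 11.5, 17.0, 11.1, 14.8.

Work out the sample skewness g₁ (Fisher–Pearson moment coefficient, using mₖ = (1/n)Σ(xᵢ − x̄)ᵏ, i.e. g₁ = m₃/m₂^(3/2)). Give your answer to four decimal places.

-1.4228

x̄ = (-24.0 + 11.5 + 17.0 + 11.1 + 14.8) / 5 = 6.0800
deviations (xᵢ − x̄): -30.0800, 5.4200, 10.9200, 5.0200, 8.7200
Σ(xᵢ − x̄)² = 1154.6680 ⇒ m₂ = 1154.6680/5 = 230.93360
Σ(xᵢ − x̄)³ = -24965.6249 ⇒ m₃ = -24965.6249/5 = -4993.12498
m₂^(3/2) = 230.93360^(1.5) = 3509.38236
g₁ = m₃ / m₂^(3/2) = -4993.12498 / 3509.38236 ≈ -1.4228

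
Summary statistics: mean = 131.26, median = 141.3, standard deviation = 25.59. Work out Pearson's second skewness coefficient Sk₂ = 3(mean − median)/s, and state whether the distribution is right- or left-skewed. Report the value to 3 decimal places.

-1.177, left-skewed

Sk₂ = 3(131.26 − 141.3) / 25.59 = 3 × -10.0400 / 25.59
    = -30.1200 / 25.59 ≈ -1.177
Sk₂ < 0 ⇒ mean < median ⇒ left-skewed (negative skew).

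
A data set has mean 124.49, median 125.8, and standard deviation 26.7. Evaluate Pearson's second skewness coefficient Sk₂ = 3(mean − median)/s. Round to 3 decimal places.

-0.147

Sk₂ = 3(124.49 − 125.8) / 26.7 = 3 × -1.3100 / 26.7
    = -3.9300 / 26.7 ≈ -0.147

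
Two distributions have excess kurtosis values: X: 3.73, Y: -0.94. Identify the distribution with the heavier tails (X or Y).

X

Higher excess kurtosis ⇒ heavier tails relative to the normal distribution.
3.73 vs -0.94: the larger is 3.73, so X has heavier tails. (X is leptokurtic — heavier-than-normal tails; the other is platykurtic.)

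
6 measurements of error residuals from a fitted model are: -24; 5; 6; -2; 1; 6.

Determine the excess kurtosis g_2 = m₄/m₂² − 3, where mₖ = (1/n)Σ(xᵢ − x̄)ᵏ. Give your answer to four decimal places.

0.6565

x̄ = -1.3333
Σ(xᵢ − x̄)² = 667.3333 ⇒ m₂ = 111.22222
Σ(xᵢ − x̄)⁴ = 271390.4444 ⇒ m₄ = 45231.74074
m₂² = 12370.38272
g_2 = m₄/m₂² − 3 = 3.65645 − 3 ≈ 0.6565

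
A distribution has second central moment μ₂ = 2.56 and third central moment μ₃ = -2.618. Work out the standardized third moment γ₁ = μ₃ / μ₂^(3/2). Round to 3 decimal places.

-0.639

σ = √μ₂ = √2.56 = 1.60000
σ³ = μ₂^(3/2) = 4.09600
γ₁ = μ₃/σ³ = -2.618 / 4.09600 ≈ -0.639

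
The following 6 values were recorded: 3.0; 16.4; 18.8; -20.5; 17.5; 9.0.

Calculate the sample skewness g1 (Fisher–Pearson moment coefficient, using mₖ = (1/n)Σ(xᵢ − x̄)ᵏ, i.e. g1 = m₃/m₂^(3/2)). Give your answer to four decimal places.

-1.2164

x̄ = (3.0 + 16.4 + 18.8 - 20.5 + 17.5 + 9.0) / 6 = 7.3667
deviations (xᵢ − x̄): -4.3667, 9.0333, 11.4333, -27.8667, 10.1333, 1.6333
Σ(xᵢ − x̄)² = 1113.2933 ⇒ m₂ = 1113.2933/6 = 185.54889
Σ(xᵢ − x̄)³ = -18446.5524 ⇒ m₃ = -18446.5524/6 = -3074.42541
m₂^(3/2) = 185.54889^(1.5) = 2527.47889
g1 = m₃ / m₂^(3/2) = -3074.42541 / 2527.47889 ≈ -1.2164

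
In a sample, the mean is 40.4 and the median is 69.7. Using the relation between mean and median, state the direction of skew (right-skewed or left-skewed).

mean − median = 40.4 − 69.7 = -29.3
mean < median ⇒ the longer tail is on the left ⇒ left-skewed (negatively skewed).

left-skewed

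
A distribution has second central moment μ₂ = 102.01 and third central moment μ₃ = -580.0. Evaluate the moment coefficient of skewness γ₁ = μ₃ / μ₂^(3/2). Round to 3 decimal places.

σ = √μ₂ = √102.01 = 10.10000
σ³ = μ₂^(3/2) = 1030.30100
γ₁ = μ₃/σ³ = -580.0 / 1030.30100 ≈ -0.563

-0.563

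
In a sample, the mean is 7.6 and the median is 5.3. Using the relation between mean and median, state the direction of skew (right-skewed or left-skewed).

right-skewed

mean − median = 7.6 − 5.3 = 2.3
mean > median ⇒ the longer tail is on the right ⇒ right-skewed (positively skewed).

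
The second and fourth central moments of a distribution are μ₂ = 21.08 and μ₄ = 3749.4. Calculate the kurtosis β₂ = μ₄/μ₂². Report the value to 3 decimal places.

8.438

μ₂² = 21.08² = 444.36640
μ₄/μ₂² = 3749.4 / 444.36640 = 8.43763
β₂ ≈ 8.438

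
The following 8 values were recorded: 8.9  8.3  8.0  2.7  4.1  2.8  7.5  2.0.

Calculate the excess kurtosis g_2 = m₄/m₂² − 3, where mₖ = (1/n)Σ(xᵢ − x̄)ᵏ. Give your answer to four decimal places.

-1.8052

x̄ = 5.5375
Σ(xᵢ − x̄)² = 58.9788 ⇒ m₂ = 7.37234
Σ(xᵢ − x̄)⁴ = 519.5291 ⇒ m₄ = 64.94114
m₂² = 54.35145
g_2 = m₄/m₂² − 3 = 1.19484 − 3 ≈ -1.8052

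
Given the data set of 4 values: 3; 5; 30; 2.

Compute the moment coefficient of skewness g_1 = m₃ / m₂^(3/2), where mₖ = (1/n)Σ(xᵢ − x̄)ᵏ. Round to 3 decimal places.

1.125

x̄ = (3 + 5 + 30 + 2) / 4 = 10.0000
deviations (xᵢ − x̄): -7.0000, -5.0000, 20.0000, -8.0000
Σ(xᵢ − x̄)² = 538.0000 ⇒ m₂ = 538.0000/4 = 134.50000
Σ(xᵢ − x̄)³ = 7020.0000 ⇒ m₃ = 7020.0000/4 = 1755.00000
m₂^(3/2) = 134.50000^(1.5) = 1559.85212
g_1 = m₃ / m₂^(3/2) = 1755.00000 / 1559.85212 ≈ 1.125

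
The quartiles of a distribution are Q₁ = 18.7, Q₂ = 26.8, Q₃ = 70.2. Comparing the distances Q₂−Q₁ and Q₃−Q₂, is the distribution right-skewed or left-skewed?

Q₂ − Q₁ = 8.1;  Q₃ − Q₂ = 43.4
Q₃ − Q₂ > Q₂ − Q₁ ⇒ the upper half is more spread out ⇒ right-skewed.

right-skewed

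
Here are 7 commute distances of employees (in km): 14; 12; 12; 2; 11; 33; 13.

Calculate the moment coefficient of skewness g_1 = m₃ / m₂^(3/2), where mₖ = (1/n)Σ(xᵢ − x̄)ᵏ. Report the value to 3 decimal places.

x̄ = (14 + 12 + 12 + 2 + 11 + 33 + 13) / 7 = 13.8571
deviations (xᵢ − x̄): 0.1429, -1.8571, -1.8571, -11.8571, -2.8571, 19.1429, -0.8571
Σ(xᵢ − x̄)² = 522.8571 ⇒ m₂ = 522.8571/7 = 74.69388
Σ(xᵢ − x̄)³ = 5311.1020 ⇒ m₃ = 5311.1020/7 = 758.72886
m₂^(3/2) = 74.69388^(1.5) = 645.54647
g_1 = m₃ / m₂^(3/2) = 758.72886 / 645.54647 ≈ 1.175

1.175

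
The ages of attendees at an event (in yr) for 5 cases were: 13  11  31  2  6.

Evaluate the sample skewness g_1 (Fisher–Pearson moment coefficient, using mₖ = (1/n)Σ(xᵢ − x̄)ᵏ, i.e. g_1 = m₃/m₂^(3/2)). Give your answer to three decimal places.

0.957

x̄ = (13 + 11 + 31 + 2 + 6) / 5 = 12.6000
deviations (xᵢ − x̄): 0.4000, -1.6000, 18.4000, -10.6000, -6.6000
Σ(xᵢ − x̄)² = 497.2000 ⇒ m₂ = 497.2000/5 = 99.44000
Σ(xᵢ − x̄)³ = 4746.9600 ⇒ m₃ = 4746.9600/5 = 949.39200
m₂^(3/2) = 99.44000^(1.5) = 991.61177
g_1 = m₃ / m₂^(3/2) = 949.39200 / 991.61177 ≈ 0.957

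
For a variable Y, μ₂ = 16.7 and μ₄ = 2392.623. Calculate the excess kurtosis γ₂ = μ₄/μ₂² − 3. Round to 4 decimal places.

5.5791

μ₂² = 16.7² = 278.89000
μ₄/μ₂² = 2392.623 / 278.89000 = 8.57909
γ₂ = 8.57909 − 3 ≈ 5.5791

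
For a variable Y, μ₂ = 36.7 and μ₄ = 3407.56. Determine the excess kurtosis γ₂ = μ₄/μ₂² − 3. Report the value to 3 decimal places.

μ₂² = 36.7² = 1346.89000
μ₄/μ₂² = 3407.56 / 1346.89000 = 2.52995
γ₂ = 2.52995 − 3 ≈ -0.470

-0.470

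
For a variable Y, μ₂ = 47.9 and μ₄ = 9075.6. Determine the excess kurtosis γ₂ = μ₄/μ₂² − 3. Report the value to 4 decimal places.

μ₂² = 47.9² = 2294.41000
μ₄/μ₂² = 9075.6 / 2294.41000 = 3.95553
γ₂ = 3.95553 − 3 ≈ 0.9555

0.9555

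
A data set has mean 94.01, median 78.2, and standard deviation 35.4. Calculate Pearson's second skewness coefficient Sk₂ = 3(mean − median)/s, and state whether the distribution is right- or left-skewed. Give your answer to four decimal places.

1.3398, right-skewed

Sk₂ = 3(94.01 − 78.2) / 35.4 = 3 × 15.8100 / 35.4
    = 47.4300 / 35.4 ≈ 1.3398
Sk₂ > 0 ⇒ mean > median ⇒ right-skewed (positive skew).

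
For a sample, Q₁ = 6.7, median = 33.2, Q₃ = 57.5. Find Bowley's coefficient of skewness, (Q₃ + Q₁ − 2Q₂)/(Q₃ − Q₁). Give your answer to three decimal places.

-0.043

numerator: Q₃ + Q₁ − 2Q₂ = 57.5 + 6.7 − 2×33.2 = -2.2000
denominator: Q₃ − Q₁ = 57.5 − 6.7 = 50.8000
Bowley skewness = -2.2000 / 50.8000 ≈ -0.043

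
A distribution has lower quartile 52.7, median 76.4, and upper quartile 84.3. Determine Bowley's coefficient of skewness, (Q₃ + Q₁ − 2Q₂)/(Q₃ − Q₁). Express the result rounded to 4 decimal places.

-0.5000

numerator: Q₃ + Q₁ − 2Q₂ = 84.3 + 52.7 − 2×76.4 = -15.8000
denominator: Q₃ − Q₁ = 84.3 − 52.7 = 31.6000
Bowley skewness = -15.8000 / 31.6000 ≈ -0.5000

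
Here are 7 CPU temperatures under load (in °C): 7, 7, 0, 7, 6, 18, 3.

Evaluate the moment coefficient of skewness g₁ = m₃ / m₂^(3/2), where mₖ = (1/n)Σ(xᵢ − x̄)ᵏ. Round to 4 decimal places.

1.0390

x̄ = (7 + 7 + 0 + 7 + 6 + 18 + 3) / 7 = 6.8571
deviations (xᵢ − x̄): 0.1429, 0.1429, -6.8571, 0.1429, -0.8571, 11.1429, -3.8571
Σ(xᵢ − x̄)² = 186.8571 ⇒ m₂ = 186.8571/7 = 26.69388
Σ(xᵢ − x̄)³ = 1003.1020 ⇒ m₃ = 1003.1020/7 = 143.30029
m₂^(3/2) = 26.69388^(1.5) = 137.91690
g₁ = m₃ / m₂^(3/2) = 143.30029 / 137.91690 ≈ 1.0390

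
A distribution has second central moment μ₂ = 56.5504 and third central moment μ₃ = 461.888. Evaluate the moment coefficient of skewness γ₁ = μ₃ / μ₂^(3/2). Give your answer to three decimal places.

σ = √μ₂ = √56.5504 = 7.52000
σ³ = μ₂^(3/2) = 425.25901
γ₁ = μ₃/σ³ = 461.888 / 425.25901 ≈ 1.086

1.086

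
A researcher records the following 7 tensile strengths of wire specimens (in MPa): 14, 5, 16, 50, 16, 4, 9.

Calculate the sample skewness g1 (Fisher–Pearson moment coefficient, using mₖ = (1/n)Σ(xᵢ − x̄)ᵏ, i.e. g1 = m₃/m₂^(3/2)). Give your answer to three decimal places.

1.620

x̄ = (14 + 5 + 16 + 50 + 16 + 4 + 9) / 7 = 16.2857
deviations (xᵢ − x̄): -2.2857, -11.2857, -0.2857, 33.7143, -0.2857, -12.2857, -7.2857
Σ(xᵢ − x̄)² = 1473.4286 ⇒ m₂ = 1473.4286/7 = 210.48980
Σ(xᵢ − x̄)³ = 34630.8980 ⇒ m₃ = 34630.8980/7 = 4947.27114
m₂^(3/2) = 210.48980^(1.5) = 3053.84205
g1 = m₃ / m₂^(3/2) = 4947.27114 / 3053.84205 ≈ 1.620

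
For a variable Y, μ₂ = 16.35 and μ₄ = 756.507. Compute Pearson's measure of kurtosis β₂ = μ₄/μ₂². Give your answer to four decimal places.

2.8299

μ₂² = 16.35² = 267.32250
μ₄/μ₂² = 756.507 / 267.32250 = 2.82994
β₂ ≈ 2.8299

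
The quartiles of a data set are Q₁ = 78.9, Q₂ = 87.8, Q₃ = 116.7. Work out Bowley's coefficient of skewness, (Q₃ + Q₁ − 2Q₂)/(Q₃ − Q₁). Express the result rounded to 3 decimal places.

numerator: Q₃ + Q₁ − 2Q₂ = 116.7 + 78.9 − 2×87.8 = 20.0000
denominator: Q₃ − Q₁ = 116.7 − 78.9 = 37.8000
Bowley skewness = 20.0000 / 37.8000 ≈ 0.529

0.529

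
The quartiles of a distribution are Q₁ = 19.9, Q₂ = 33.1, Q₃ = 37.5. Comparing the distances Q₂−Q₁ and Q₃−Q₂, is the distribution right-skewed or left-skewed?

Q₂ − Q₁ = 13.2;  Q₃ − Q₂ = 4.4
Q₂ − Q₁ > Q₃ − Q₂ ⇒ the lower half is more spread out ⇒ left-skewed.

left-skewed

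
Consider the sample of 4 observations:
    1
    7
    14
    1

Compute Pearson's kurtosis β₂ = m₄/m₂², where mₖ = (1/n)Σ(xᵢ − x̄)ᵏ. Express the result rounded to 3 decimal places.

x̄ = 5.7500
Σ(xᵢ − x̄)² = 114.7500 ⇒ m₂ = 28.68750
Σ(xᵢ − x̄)⁴ = 5653.0781 ⇒ m₄ = 1413.26953
m₂² = 822.97266
β₂ = m₄/m₂² = 1413.26953 / 822.97266 ≈ 1.717

1.717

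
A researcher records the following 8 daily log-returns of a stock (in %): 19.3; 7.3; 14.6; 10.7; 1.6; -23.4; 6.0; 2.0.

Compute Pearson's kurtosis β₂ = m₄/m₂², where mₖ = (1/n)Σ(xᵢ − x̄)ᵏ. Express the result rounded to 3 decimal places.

4.055

x̄ = 4.7625
Σ(xᵢ − x̄)² = 1162.0987 ⇒ m₂ = 145.26234
Σ(xᵢ − x̄)⁴ = 684524.2115 ⇒ m₄ = 85565.52644
m₂² = 21101.14851
β₂ = m₄/m₂² = 85565.52644 / 21101.14851 ≈ 4.055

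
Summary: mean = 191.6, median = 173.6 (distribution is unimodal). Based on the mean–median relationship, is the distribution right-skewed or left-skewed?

mean − median = 191.6 − 173.6 = 18.0
mean > median ⇒ the longer tail is on the right ⇒ right-skewed (positively skewed).

right-skewed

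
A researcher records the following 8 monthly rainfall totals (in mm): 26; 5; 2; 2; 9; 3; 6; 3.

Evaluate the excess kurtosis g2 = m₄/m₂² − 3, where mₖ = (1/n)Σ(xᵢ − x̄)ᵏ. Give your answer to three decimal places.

x̄ = 7.0000
Σ(xᵢ − x̄)² = 452.0000 ⇒ m₂ = 56.50000
Σ(xᵢ − x̄)⁴ = 132116.0000 ⇒ m₄ = 16514.50000
m₂² = 3192.25000
g2 = m₄/m₂² − 3 = 5.17331 − 3 ≈ 2.173

2.173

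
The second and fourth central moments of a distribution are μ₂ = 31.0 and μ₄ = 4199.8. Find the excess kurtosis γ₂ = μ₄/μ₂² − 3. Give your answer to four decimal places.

1.3702

μ₂² = 31.0² = 961.00000
μ₄/μ₂² = 4199.8 / 961.00000 = 4.37024
γ₂ = 4.37024 − 3 ≈ 1.3702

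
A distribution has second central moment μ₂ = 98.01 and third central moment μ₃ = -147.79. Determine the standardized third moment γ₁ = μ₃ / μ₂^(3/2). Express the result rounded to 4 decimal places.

-0.1523

σ = √μ₂ = √98.01 = 9.90000
σ³ = μ₂^(3/2) = 970.29900
γ₁ = μ₃/σ³ = -147.79 / 970.29900 ≈ -0.1523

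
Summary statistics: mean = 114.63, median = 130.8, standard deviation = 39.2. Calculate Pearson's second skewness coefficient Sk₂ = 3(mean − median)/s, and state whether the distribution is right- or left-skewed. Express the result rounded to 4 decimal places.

-1.2375, left-skewed

Sk₂ = 3(114.63 − 130.8) / 39.2 = 3 × -16.1700 / 39.2
    = -48.5100 / 39.2 ≈ -1.2375
Sk₂ < 0 ⇒ mean < median ⇒ left-skewed (negative skew).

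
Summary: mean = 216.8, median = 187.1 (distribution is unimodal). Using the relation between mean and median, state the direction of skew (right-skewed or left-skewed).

right-skewed

mean − median = 216.8 − 187.1 = 29.7
mean > median ⇒ the longer tail is on the right ⇒ right-skewed (positively skewed).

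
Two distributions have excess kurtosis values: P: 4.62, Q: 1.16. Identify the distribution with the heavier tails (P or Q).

Higher excess kurtosis ⇒ heavier tails relative to the normal distribution.
4.62 vs 1.16: the larger is 4.62, so P has heavier tails.

P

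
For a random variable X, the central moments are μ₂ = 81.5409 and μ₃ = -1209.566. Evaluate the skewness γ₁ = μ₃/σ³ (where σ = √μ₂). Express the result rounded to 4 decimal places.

σ = √μ₂ = √81.5409 = 9.03000
σ³ = μ₂^(3/2) = 736.31433
γ₁ = μ₃/σ³ = -1209.566 / 736.31433 ≈ -1.6427

-1.6427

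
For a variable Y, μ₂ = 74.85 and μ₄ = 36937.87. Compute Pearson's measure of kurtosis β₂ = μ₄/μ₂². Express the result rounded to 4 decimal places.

6.5931

μ₂² = 74.85² = 5602.52250
μ₄/μ₂² = 36937.87 / 5602.52250 = 6.59308
β₂ ≈ 6.5931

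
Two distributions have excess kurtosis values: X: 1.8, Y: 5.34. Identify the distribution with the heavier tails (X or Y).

Y

Higher excess kurtosis ⇒ heavier tails relative to the normal distribution.
1.8 vs 5.34: the larger is 5.34, so Y has heavier tails.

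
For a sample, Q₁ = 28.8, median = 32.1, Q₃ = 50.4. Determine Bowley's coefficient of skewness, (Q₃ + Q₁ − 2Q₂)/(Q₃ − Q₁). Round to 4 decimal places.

numerator: Q₃ + Q₁ − 2Q₂ = 50.4 + 28.8 − 2×32.1 = 15.0000
denominator: Q₃ − Q₁ = 50.4 − 28.8 = 21.6000
Bowley skewness = 15.0000 / 21.6000 ≈ 0.6944

0.6944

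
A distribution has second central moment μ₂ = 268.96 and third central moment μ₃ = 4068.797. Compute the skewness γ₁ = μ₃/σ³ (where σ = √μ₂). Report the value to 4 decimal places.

0.9224

σ = √μ₂ = √268.96 = 16.40000
σ³ = μ₂^(3/2) = 4410.94400
γ₁ = μ₃/σ³ = 4068.797 / 4410.94400 ≈ 0.9224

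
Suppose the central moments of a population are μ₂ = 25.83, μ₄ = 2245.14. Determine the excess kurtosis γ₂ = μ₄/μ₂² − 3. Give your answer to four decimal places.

μ₂² = 25.83² = 667.18890
μ₄/μ₂² = 2245.14 / 667.18890 = 3.36507
γ₂ = 3.36507 − 3 ≈ 0.3651

0.3651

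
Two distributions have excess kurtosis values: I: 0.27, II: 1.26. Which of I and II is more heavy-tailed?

Higher excess kurtosis ⇒ heavier tails relative to the normal distribution.
0.27 vs 1.26: the larger is 1.26, so II has heavier tails.

II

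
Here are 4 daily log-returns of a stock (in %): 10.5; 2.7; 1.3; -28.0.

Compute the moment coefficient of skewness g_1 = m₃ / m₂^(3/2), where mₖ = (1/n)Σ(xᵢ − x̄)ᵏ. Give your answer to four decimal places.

-0.9503

x̄ = (10.5 + 2.7 + 1.3 - 28.0) / 4 = -3.3750
deviations (xᵢ − x̄): 13.8750, 6.0750, 4.6750, -24.6250
Σ(xᵢ − x̄)² = 857.6675 ⇒ m₂ = 857.6675/4 = 214.41688
Σ(xᵢ − x̄)³ = -11934.8381 ⇒ m₃ = -11934.8381/4 = -2983.70953
m₂^(3/2) = 214.41688^(1.5) = 3139.70210
g_1 = m₃ / m₂^(3/2) = -2983.70953 / 3139.70210 ≈ -0.9503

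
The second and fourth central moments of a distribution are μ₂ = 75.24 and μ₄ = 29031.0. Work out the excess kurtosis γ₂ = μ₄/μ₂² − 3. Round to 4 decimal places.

2.1282

μ₂² = 75.24² = 5661.05760
μ₄/μ₂² = 29031.0 / 5661.05760 = 5.12819
γ₂ = 5.12819 − 3 ≈ 2.1282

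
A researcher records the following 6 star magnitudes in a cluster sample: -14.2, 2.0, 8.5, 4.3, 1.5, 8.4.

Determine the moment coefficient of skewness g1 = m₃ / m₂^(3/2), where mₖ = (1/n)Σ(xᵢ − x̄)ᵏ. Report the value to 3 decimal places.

-1.282

x̄ = (-14.2 + 2.0 + 8.5 + 4.3 + 1.5 + 8.4) / 6 = 1.7500
deviations (xᵢ − x̄): -15.9500, 0.2500, 6.7500, 2.5500, -0.2500, 6.6500
Σ(xᵢ − x̄)² = 350.8150 ⇒ m₂ = 350.8150/6 = 58.46917
Σ(xᵢ − x̄)³ = -3439.5120 ⇒ m₃ = -3439.5120/6 = -573.25200
m₂^(3/2) = 58.46917^(1.5) = 447.08526
g1 = m₃ / m₂^(3/2) = -573.25200 / 447.08526 ≈ -1.282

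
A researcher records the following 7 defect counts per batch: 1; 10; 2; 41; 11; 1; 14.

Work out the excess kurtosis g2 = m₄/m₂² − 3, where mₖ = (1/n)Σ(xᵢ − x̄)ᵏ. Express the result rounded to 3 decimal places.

x̄ = 11.4286
Σ(xᵢ − x̄)² = 1189.7143 ⇒ m₂ = 169.95918
Σ(xᵢ − x̄)⁴ = 796302.8222 ⇒ m₄ = 113757.54602
m₂² = 28886.12411
g2 = m₄/m₂² − 3 = 3.93814 − 3 ≈ 0.938

0.938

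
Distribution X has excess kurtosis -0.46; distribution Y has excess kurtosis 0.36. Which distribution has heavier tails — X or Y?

Higher excess kurtosis ⇒ heavier tails relative to the normal distribution.
-0.46 vs 0.36: the larger is 0.36, so Y has heavier tails. (Y is leptokurtic — heavier-than-normal tails; the other is platykurtic.)

Y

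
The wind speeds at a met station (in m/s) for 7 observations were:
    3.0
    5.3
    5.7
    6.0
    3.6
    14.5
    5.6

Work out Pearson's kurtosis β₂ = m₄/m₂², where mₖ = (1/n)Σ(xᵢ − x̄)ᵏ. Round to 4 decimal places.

4.4132

x̄ = 6.2429
Σ(xᵢ − x̄)² = 87.3371 ⇒ m₂ = 12.47673
Σ(xᵢ − x̄)⁴ = 4808.9942 ⇒ m₄ = 686.99918
m₂² = 155.66891
β₂ = m₄/m₂² = 686.99918 / 155.66891 ≈ 4.4132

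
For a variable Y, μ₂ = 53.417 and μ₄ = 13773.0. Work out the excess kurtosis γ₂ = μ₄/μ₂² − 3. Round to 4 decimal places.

μ₂² = 53.417² = 2853.37589
μ₄/μ₂² = 13773.0 / 2853.37589 = 4.82691
γ₂ = 4.82691 − 3 ≈ 1.8269

1.8269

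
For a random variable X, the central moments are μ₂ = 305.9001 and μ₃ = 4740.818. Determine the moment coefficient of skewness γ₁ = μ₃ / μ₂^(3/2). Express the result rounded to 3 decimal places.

0.886

σ = √μ₂ = √305.9001 = 17.49000
σ³ = μ₂^(3/2) = 5350.19275
γ₁ = μ₃/σ³ = 4740.818 / 5350.19275 ≈ 0.886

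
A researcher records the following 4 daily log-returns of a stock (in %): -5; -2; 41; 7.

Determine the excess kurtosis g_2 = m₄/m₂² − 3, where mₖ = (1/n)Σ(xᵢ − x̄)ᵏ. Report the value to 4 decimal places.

-0.8333

x̄ = 10.2500
Σ(xᵢ − x̄)² = 1338.7500 ⇒ m₂ = 334.68750
Σ(xᵢ − x̄)⁴ = 970804.0781 ⇒ m₄ = 242701.01953
m₂² = 112015.72266
g_2 = m₄/m₂² − 3 = 2.16667 − 3 ≈ -0.8333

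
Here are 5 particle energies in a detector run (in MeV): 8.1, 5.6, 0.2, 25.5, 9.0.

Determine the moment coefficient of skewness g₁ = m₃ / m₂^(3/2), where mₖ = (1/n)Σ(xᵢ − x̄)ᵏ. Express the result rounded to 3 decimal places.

x̄ = (8.1 + 5.6 + 0.2 + 25.5 + 9.0) / 5 = 9.6800
deviations (xᵢ − x̄): -1.5800, -4.0800, -9.4800, 15.8200, -0.6800
Σ(xᵢ − x̄)² = 359.7480 ⇒ m₂ = 359.7480/5 = 71.94960
Σ(xᵢ − x̄)³ = 3035.1619 ⇒ m₃ = 3035.1619/5 = 607.03238
m₂^(3/2) = 71.94960^(1.5) = 610.29888
g₁ = m₃ / m₂^(3/2) = 607.03238 / 610.29888 ≈ 0.995

0.995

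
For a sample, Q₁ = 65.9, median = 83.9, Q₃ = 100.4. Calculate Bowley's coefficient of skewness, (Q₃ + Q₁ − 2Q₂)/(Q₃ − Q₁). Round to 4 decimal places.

-0.0435

numerator: Q₃ + Q₁ − 2Q₂ = 100.4 + 65.9 − 2×83.9 = -1.5000
denominator: Q₃ − Q₁ = 100.4 − 65.9 = 34.5000
Bowley skewness = -1.5000 / 34.5000 ≈ -0.0435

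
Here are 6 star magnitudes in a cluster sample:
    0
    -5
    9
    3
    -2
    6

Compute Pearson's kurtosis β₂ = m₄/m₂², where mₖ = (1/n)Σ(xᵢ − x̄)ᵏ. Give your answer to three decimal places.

1.765

x̄ = 1.8333
Σ(xᵢ − x̄)² = 134.8333 ⇒ m₂ = 22.47222
Σ(xᵢ − x̄)⁴ = 5348.8194 ⇒ m₄ = 891.46991
m₂² = 505.00077
β₂ = m₄/m₂² = 891.46991 / 505.00077 ≈ 1.765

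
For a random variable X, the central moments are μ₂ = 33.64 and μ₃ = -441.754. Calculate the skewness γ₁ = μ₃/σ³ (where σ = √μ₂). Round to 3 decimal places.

σ = √μ₂ = √33.64 = 5.80000
σ³ = μ₂^(3/2) = 195.11200
γ₁ = μ₃/σ³ = -441.754 / 195.11200 ≈ -2.264

-2.264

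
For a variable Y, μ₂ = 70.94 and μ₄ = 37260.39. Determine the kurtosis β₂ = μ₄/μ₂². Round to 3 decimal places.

μ₂² = 70.94² = 5032.48360
μ₄/μ₂² = 37260.39 / 5032.48360 = 7.40398
β₂ ≈ 7.404

7.404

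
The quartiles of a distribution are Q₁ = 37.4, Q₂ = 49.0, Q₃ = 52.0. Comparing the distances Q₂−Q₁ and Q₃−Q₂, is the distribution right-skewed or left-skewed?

Q₂ − Q₁ = 11.6;  Q₃ − Q₂ = 3.0
Q₂ − Q₁ > Q₃ − Q₂ ⇒ the lower half is more spread out ⇒ left-skewed.

left-skewed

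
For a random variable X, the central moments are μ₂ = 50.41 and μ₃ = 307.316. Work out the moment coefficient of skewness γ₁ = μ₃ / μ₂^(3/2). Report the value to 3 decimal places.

0.859

σ = √μ₂ = √50.41 = 7.10000
σ³ = μ₂^(3/2) = 357.91100
γ₁ = μ₃/σ³ = 307.316 / 357.91100 ≈ 0.859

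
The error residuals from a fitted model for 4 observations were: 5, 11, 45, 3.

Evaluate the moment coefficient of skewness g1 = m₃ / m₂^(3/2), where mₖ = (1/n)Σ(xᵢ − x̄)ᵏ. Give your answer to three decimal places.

x̄ = (5 + 11 + 45 + 3) / 4 = 16.0000
deviations (xᵢ − x̄): -11.0000, -5.0000, 29.0000, -13.0000
Σ(xᵢ − x̄)² = 1156.0000 ⇒ m₂ = 1156.0000/4 = 289.00000
Σ(xᵢ − x̄)³ = 20736.0000 ⇒ m₃ = 20736.0000/4 = 5184.00000
m₂^(3/2) = 289.00000^(1.5) = 4913.00000
g1 = m₃ / m₂^(3/2) = 5184.00000 / 4913.00000 ≈ 1.055

1.055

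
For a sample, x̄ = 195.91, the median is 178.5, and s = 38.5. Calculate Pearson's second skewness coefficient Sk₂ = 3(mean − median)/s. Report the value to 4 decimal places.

1.3566

Sk₂ = 3(195.91 − 178.5) / 38.5 = 3 × 17.4100 / 38.5
    = 52.2300 / 38.5 ≈ 1.3566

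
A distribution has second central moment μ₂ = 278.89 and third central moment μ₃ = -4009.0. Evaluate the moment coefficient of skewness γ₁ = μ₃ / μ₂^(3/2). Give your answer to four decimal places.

-0.8608

σ = √μ₂ = √278.89 = 16.70000
σ³ = μ₂^(3/2) = 4657.46300
γ₁ = μ₃/σ³ = -4009.0 / 4657.46300 ≈ -0.8608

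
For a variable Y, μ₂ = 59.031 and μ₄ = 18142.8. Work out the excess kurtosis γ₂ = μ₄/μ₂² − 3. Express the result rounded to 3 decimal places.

2.206

μ₂² = 59.031² = 3484.65896
μ₄/μ₂² = 18142.8 / 3484.65896 = 5.20648
γ₂ = 5.20648 − 3 ≈ 2.206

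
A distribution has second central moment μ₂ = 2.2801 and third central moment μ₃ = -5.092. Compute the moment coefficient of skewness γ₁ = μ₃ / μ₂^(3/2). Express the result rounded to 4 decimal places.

-1.4790

σ = √μ₂ = √2.2801 = 1.51000
σ³ = μ₂^(3/2) = 3.44295
γ₁ = μ₃/σ³ = -5.092 / 3.44295 ≈ -1.4790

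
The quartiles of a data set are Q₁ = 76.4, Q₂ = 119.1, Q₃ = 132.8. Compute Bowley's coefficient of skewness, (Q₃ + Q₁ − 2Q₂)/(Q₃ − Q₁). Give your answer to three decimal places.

-0.514

numerator: Q₃ + Q₁ − 2Q₂ = 132.8 + 76.4 − 2×119.1 = -29.0000
denominator: Q₃ − Q₁ = 132.8 − 76.4 = 56.4000
Bowley skewness = -29.0000 / 56.4000 ≈ -0.514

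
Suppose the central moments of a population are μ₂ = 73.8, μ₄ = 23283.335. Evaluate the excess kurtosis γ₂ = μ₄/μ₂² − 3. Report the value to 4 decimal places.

1.2750

μ₂² = 73.8² = 5446.44000
μ₄/μ₂² = 23283.335 / 5446.44000 = 4.27496
γ₂ = 4.27496 − 3 ≈ 1.2750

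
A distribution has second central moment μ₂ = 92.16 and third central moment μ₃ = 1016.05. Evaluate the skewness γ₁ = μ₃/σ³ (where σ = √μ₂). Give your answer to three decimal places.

1.148

σ = √μ₂ = √92.16 = 9.60000
σ³ = μ₂^(3/2) = 884.73600
γ₁ = μ₃/σ³ = 1016.05 / 884.73600 ≈ 1.148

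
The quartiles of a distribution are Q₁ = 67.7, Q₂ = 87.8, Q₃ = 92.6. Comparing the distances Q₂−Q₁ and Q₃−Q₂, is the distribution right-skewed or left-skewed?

left-skewed

Q₂ − Q₁ = 20.1;  Q₃ − Q₂ = 4.8
Q₂ − Q₁ > Q₃ − Q₂ ⇒ the lower half is more spread out ⇒ left-skewed.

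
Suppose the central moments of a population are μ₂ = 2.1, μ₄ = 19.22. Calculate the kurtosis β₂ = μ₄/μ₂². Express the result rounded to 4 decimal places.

4.3583

μ₂² = 2.1² = 4.41000
μ₄/μ₂² = 19.22 / 4.41000 = 4.35828
β₂ ≈ 4.3583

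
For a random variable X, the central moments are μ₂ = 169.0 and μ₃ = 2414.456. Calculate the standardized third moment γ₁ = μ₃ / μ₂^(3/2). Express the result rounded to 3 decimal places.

1.099

σ = √μ₂ = √169.0 = 13.00000
σ³ = μ₂^(3/2) = 2197.00000
γ₁ = μ₃/σ³ = 2414.456 / 2197.00000 ≈ 1.099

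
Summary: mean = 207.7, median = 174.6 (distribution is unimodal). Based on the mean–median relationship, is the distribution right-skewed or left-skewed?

right-skewed

mean − median = 207.7 − 174.6 = 33.1
mean > median ⇒ the longer tail is on the right ⇒ right-skewed (positively skewed).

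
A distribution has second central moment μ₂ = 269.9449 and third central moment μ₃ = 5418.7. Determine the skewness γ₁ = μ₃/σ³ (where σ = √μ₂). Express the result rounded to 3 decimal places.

σ = √μ₂ = √269.9449 = 16.43000
σ³ = μ₂^(3/2) = 4435.19471
γ₁ = μ₃/σ³ = 5418.7 / 4435.19471 ≈ 1.222

1.222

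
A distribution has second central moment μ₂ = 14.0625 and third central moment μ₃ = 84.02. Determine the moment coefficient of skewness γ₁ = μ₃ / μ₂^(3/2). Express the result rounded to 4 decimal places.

σ = √μ₂ = √14.0625 = 3.75000
σ³ = μ₂^(3/2) = 52.73438
γ₁ = μ₃/σ³ = 84.02 / 52.73438 ≈ 1.5933

1.5933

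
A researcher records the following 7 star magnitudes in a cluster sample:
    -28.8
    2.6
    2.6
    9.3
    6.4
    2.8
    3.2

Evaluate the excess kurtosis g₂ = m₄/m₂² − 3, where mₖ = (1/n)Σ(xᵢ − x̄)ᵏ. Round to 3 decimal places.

1.827

x̄ = -0.2714
Σ(xᵢ − x̄)² = 987.9743 ⇒ m₂ = 141.13918
Σ(xᵢ − x̄)⁴ = 673143.5994 ⇒ m₄ = 96163.37135
m₂² = 19920.26917
g₂ = m₄/m₂² − 3 = 4.82741 − 3 ≈ 1.827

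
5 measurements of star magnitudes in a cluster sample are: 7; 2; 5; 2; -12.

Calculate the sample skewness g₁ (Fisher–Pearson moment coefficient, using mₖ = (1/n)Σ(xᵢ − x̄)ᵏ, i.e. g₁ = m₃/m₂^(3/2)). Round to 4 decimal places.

-1.1977

x̄ = (7 + 2 + 5 + 2 - 12) / 5 = 0.8000
deviations (xᵢ − x̄): 6.2000, 1.2000, 4.2000, 1.2000, -12.8000
Σ(xᵢ − x̄)² = 222.8000 ⇒ m₂ = 222.8000/5 = 44.56000
Σ(xᵢ − x̄)³ = -1781.2800 ⇒ m₃ = -1781.2800/5 = -356.25600
m₂^(3/2) = 44.56000^(1.5) = 297.45260
g₁ = m₃ / m₂^(3/2) = -356.25600 / 297.45260 ≈ -1.1977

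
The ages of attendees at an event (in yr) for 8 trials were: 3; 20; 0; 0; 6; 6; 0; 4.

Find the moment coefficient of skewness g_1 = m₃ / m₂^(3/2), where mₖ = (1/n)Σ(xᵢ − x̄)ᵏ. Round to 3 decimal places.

x̄ = (3 + 20 + 0 + 0 + 6 + 6 + 0 + 4) / 8 = 4.8750
deviations (xᵢ − x̄): -1.8750, 15.1250, -4.8750, -4.8750, 1.1250, 1.1250, -4.8750, -0.8750
Σ(xᵢ − x̄)² = 306.8750 ⇒ m₂ = 306.8750/8 = 38.35938
Σ(xᵢ − x̄)³ = 3108.0938 ⇒ m₃ = 3108.0938/8 = 388.51172
m₂^(3/2) = 38.35938^(1.5) = 237.57858
g_1 = m₃ / m₂^(3/2) = 388.51172 / 237.57858 ≈ 1.635

1.635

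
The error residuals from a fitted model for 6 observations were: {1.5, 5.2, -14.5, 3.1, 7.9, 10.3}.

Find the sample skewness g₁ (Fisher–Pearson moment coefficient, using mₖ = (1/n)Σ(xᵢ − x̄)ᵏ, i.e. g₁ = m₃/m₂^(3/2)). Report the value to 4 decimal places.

x̄ = (1.5 + 5.2 - 14.5 + 3.1 + 7.9 + 10.3) / 6 = 2.2500
deviations (xᵢ − x̄): -0.7500, 2.9500, -16.7500, 0.8500, 5.6500, 8.0500
Σ(xᵢ − x̄)² = 387.2750 ⇒ m₂ = 387.2750/6 = 64.54583
Σ(xᵢ − x̄)³ = -3971.5350 ⇒ m₃ = -3971.5350/6 = -661.92250
m₂^(3/2) = 64.54583^(1.5) = 518.56395
g₁ = m₃ / m₂^(3/2) = -661.92250 / 518.56395 ≈ -1.2765

-1.2765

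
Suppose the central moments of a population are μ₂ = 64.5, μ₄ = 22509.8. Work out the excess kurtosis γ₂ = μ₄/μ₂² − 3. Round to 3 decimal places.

μ₂² = 64.5² = 4160.25000
μ₄/μ₂² = 22509.8 / 4160.25000 = 5.41068
γ₂ = 5.41068 − 3 ≈ 2.411

2.411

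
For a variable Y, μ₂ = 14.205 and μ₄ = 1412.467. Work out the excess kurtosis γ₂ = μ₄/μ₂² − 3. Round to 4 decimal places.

4.0000

μ₂² = 14.205² = 201.78203
μ₄/μ₂² = 1412.467 / 201.78203 = 6.99996
γ₂ = 6.99996 − 3 ≈ 4.0000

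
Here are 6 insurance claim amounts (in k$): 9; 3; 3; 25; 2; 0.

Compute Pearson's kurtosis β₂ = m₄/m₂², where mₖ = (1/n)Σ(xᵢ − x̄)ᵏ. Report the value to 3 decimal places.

x̄ = 7.0000
Σ(xᵢ − x̄)² = 434.0000 ⇒ m₂ = 72.33333
Σ(xᵢ − x̄)⁴ = 108530.0000 ⇒ m₄ = 18088.33333
m₂² = 5232.11111
β₂ = m₄/m₂² = 18088.33333 / 5232.11111 ≈ 3.457

3.457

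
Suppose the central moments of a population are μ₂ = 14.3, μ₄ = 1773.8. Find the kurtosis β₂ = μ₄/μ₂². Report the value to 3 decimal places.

8.674

μ₂² = 14.3² = 204.49000
μ₄/μ₂² = 1773.8 / 204.49000 = 8.67426
β₂ ≈ 8.674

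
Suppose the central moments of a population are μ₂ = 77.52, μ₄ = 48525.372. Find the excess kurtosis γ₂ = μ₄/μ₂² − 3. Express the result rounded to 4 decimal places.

5.0750

μ₂² = 77.52² = 6009.35040
μ₄/μ₂² = 48525.372 / 6009.35040 = 8.07498
γ₂ = 8.07498 − 3 ≈ 5.0750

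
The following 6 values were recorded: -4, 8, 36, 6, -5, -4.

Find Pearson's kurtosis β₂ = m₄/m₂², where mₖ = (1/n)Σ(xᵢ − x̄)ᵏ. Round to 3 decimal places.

x̄ = 6.1667
Σ(xᵢ − x̄)² = 1224.8333 ⇒ m₂ = 204.13889
Σ(xᵢ − x̄)⁴ = 829076.4861 ⇒ m₄ = 138179.41435
m₂² = 41672.68596
β₂ = m₄/m₂² = 138179.41435 / 41672.68596 ≈ 3.316

3.316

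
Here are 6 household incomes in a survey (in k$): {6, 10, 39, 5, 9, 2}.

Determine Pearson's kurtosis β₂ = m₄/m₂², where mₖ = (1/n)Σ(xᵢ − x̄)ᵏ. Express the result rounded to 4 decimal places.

x̄ = 11.8333
Σ(xᵢ − x̄)² = 926.8333 ⇒ m₂ = 154.47222
Σ(xᵢ − x̄)⁴ = 557448.8194 ⇒ m₄ = 92908.13657
m₂² = 23861.66744
β₂ = m₄/m₂² = 92908.13657 / 23861.66744 ≈ 3.8936

3.8936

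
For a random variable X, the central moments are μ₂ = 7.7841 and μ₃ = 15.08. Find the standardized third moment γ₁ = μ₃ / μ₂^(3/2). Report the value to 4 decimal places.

0.6944

σ = √μ₂ = √7.7841 = 2.79000
σ³ = μ₂^(3/2) = 21.71764
γ₁ = μ₃/σ³ = 15.08 / 21.71764 ≈ 0.6944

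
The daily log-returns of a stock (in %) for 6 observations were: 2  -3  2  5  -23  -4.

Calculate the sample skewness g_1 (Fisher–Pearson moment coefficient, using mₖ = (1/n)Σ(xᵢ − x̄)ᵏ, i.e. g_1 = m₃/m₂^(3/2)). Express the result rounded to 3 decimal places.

-1.362

x̄ = (2 - 3 + 2 + 5 - 23 - 4) / 6 = -3.5000
deviations (xᵢ − x̄): 5.5000, 0.5000, 5.5000, 8.5000, -19.5000, -0.5000
Σ(xᵢ − x̄)² = 513.5000 ⇒ m₂ = 513.5000/6 = 85.58333
Σ(xᵢ − x̄)³ = -6468.0000 ⇒ m₃ = -6468.0000/6 = -1078.00000
m₂^(3/2) = 85.58333^(1.5) = 791.74221
g_1 = m₃ / m₂^(3/2) = -1078.00000 / 791.74221 ≈ -1.362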